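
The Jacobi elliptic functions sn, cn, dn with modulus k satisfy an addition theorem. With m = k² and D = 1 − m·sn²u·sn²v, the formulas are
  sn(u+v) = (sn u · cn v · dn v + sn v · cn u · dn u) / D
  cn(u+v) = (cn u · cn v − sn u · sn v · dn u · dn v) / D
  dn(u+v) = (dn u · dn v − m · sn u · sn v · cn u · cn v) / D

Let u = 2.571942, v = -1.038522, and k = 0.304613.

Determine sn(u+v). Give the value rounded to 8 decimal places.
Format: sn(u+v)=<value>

sn(u+v)=0.99739109

sn u = 0.5994029125531413, cn u = -0.8004474676222114, dn u = 0.9831899013091472
sn v = -0.8545012093984781, cn v = 0.5194494038273009, dn v = 0.9655298973338116
m = k² = 0.092789079769
D = 1 − m·sn²u·sn²v = 0.9756577942527294
sn(u+v) = (sn u·cn v·dn v + sn v·cn u·dn u)/D = 0.9731123940214439/0.9756577942527294 = 0.9973910932231776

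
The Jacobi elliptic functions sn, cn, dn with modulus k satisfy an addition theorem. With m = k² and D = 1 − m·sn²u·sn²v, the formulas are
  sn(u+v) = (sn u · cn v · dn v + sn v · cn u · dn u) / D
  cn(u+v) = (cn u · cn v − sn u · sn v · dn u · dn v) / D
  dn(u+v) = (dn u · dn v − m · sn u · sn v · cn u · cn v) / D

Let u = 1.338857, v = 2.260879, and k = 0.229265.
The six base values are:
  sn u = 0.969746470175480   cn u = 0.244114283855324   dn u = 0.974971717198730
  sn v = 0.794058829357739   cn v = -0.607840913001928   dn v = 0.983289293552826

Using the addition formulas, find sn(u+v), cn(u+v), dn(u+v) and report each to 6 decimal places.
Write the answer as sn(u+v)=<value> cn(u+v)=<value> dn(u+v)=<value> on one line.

sn(u+v)=-0.403178 cn(u+v)=-0.915122 dn(u+v)=0.995719

m = k² = 0.052562440225
D = 1 − m·sn²u·sn²v = 0.968832835550728
sn(u+v) = (sn u·cn v·dn v + sn v·cn u·dn u)/D = -0.3906118349602098/0.968832835550728 = -0.4031777419457182
cn(u+v) = (cn u·cn v − sn u·sn v·dn u·dn v)/D = -0.8865999422683727/0.968832835550728 = -0.9151216904868728
dn(u+v) = (dn u·dn v − m·sn u·sn v·cn u·cn v)/D = 0.9646850325192483/0.968832835550728 = 0.9957187629493153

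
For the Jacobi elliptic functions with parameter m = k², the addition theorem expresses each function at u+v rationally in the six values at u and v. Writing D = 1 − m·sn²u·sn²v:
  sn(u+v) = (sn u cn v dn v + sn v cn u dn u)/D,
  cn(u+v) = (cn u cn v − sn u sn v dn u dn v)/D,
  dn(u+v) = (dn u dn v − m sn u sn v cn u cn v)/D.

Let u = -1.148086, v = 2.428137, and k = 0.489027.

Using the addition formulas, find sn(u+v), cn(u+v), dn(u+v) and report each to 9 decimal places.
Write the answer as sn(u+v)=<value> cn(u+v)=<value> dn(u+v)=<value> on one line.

sn u = -0.8920552581944337, cn u = 0.4519263394931328, dn u = 0.8998307850606088
sn v = 0.7862509826383896, cn v = -0.6179072683665137, dn v = 0.9231258415321068
m = k² = 0.239147406729
D = 1 − m·sn²u·sn²v = 0.882355509482928
sn(u+v) = (sn u·cn v·dn v + sn v·cn u·dn u)/D = 0.8285684695975508/0.882355509482928 = 0.9390415322312691
cn(u+v) = (cn u·cn v − sn u·sn v·dn u·dn v)/D = 0.3033571101913552/0.882355509482928 = 0.3438037241577677
dn(u+v) = (dn u·dn v − m·sn u·sn v·cn u·cn v)/D = 0.783817837383077/0.882355509482928 = 0.8883242966799229

sn(u+v)=0.939041532 cn(u+v)=0.343803724 dn(u+v)=0.888324297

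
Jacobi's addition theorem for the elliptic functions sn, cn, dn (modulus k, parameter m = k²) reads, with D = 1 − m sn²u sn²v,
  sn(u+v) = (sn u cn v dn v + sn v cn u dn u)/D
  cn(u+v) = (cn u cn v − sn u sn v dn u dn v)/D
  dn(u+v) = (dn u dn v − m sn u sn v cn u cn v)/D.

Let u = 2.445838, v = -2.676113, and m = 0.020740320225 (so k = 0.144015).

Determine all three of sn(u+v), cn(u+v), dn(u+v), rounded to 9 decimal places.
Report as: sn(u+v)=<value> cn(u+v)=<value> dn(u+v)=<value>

sn u = 0.6526744459670596, cn u = -0.7576384807951559, dn u = 0.9955726778246465
sn v = -0.4631911725597275, cn v = -0.8862583921536342, dn v = 0.9977726424211643
m = k² = 0.020740320225
D = 1 − m·sn²u·sn²v = 0.998104476277498
sn(u+v) = (sn u·cn v·dn v + sn v·cn u·dn u)/D = -0.2277720466851605/0.998104476277498 = -0.2282046139444767
cn(u+v) = (cn u·cn v − sn u·sn v·dn u·dn v)/D = 0.971767688449267/0.998104476277498 = 0.9736131953576083
dn(u+v) = (dn u·dn v − m·sn u·sn v·cn u·cn v)/D = 0.9975653039119609/0.998104476277498 = 0.9994598036795227

sn(u+v)=-0.228204614 cn(u+v)=0.973613195 dn(u+v)=0.999459804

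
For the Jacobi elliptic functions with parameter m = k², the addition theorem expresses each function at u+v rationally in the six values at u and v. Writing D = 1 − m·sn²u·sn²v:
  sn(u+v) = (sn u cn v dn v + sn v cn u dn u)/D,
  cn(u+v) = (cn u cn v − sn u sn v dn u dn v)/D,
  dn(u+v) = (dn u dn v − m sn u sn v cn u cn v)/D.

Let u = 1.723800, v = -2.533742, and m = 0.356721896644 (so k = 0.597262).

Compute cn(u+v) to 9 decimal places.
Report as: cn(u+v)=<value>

sn u = 0.9998014900218688, cn u = 0.01992437075671282, dn u = 0.8021344743936299
sn v = -0.7953825677828821, cn v = -0.606107722164228, dn v = 0.8799578417625003
m = k² = 0.356721896644
D = 1 − m·sn²u·sn²v = 0.774415391546064
cn(u+v) = (cn u·cn v − sn u·sn v·dn u·dn v)/D = 0.5492286657438874/0.774415391546064 = 0.7092171355832588

cn(u+v)=0.709217136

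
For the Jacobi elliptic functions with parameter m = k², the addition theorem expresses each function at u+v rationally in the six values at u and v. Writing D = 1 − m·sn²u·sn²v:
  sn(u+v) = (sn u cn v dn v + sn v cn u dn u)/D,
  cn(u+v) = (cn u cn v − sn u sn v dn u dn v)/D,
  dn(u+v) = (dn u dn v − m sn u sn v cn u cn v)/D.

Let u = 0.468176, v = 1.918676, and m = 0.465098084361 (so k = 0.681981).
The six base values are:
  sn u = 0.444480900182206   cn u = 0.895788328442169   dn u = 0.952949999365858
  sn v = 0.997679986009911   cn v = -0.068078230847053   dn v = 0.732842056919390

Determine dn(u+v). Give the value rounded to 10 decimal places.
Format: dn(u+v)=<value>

m = k² = 0.465098084361
D = 1 − m·sn²u·sn²v = 0.908539561713613
dn(u+v) = (dn u·dn v − m·sn u·sn v·cn u·cn v)/D = 0.7109395765831524/0.908539561713613 = 0.7825081114159039

dn(u+v)=0.7825081114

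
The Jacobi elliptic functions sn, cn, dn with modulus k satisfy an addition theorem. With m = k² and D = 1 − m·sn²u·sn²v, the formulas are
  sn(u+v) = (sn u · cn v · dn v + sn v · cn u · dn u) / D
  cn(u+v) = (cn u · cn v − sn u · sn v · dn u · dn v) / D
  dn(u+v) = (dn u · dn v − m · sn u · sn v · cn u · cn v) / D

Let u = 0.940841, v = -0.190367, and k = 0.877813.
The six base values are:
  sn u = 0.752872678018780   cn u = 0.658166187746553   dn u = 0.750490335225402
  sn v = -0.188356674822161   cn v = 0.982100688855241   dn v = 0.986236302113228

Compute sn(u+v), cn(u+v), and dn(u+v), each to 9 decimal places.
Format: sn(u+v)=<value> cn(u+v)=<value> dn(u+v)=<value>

sn(u+v)=0.646194853 cn(u+v)=0.763172466 dn(u+v)=0.823553748

m = k² = 0.770555662969
D = 1 − m·sn²u·sn²v = 0.9845043742082999
sn(u+v) = (sn u·cn v·dn v + sn v·cn u·dn u)/D = 0.636181659054824/0.9845043742082999 = 0.6461948526804836
cn(u+v) = (cn u·cn v − sn u·sn v·dn u·dn v)/D = 0.7513466307354601/0.9845043742082999 = 0.7631724656781376
dn(u+v) = (dn u·dn v − m·sn u·sn v·cn u·cn v)/D = 0.8107922677336937/0.9845043742082999 = 0.8235537484388541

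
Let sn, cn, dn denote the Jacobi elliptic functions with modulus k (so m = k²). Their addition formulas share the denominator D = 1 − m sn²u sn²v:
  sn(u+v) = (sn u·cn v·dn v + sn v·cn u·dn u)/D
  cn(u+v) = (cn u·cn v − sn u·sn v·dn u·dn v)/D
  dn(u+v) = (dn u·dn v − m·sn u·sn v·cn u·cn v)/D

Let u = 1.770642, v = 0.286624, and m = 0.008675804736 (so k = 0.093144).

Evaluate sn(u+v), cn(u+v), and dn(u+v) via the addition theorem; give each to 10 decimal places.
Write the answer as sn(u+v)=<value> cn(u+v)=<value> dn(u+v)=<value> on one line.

sn u = 0.9809353381641978, cn u = -0.1943344085351098, dn u = 0.995817174240008
sn v = 0.2826834444033212, cn v = 0.9592132558822748, dn v = 0.9996532984255645
m = k² = 0.008675804736
D = 1 − m·sn²u·sn²v = 0.999332899481446
sn(u+v) = (sn u·cn v·dn v + sn v·cn u·dn u)/D = 0.8858946230067446/0.999332899481446 = 0.8864859982758853
cn(u+v) = (cn u·cn v − sn u·sn v·dn u·dn v)/D = -0.4624467114314164/0.999332899481446 = -0.4627554158092665
dn(u+v) = (dn u·dn v − m·sn u·sn v·cn u·cn v)/D = 0.9959203742724911/0.999332899481446 = 0.9965851967740423

sn(u+v)=0.8864859983 cn(u+v)=-0.4627554158 dn(u+v)=0.9965851968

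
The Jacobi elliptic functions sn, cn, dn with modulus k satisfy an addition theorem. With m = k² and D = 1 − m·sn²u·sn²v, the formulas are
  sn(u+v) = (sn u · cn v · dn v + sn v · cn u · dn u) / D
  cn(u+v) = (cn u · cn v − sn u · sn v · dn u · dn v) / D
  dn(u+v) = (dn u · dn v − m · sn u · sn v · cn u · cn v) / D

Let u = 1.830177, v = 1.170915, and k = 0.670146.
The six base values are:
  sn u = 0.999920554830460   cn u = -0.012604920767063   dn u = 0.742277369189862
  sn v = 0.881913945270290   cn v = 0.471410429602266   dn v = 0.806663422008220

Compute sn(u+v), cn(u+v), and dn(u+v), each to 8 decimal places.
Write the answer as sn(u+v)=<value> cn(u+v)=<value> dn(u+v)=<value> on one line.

m = k² = 0.449095661316
D = 1 − m·sn²u·sn²v = 0.6507613736631663
sn(u+v) = (sn u·cn v·dn v + sn v·cn u·dn u)/D = 0.371987846462807/0.6507613736631663 = 0.5716194315112312
cn(u+v) = (cn u·cn v − sn u·sn v·dn u·dn v)/D = -0.5339619907221246/0.6507613736631663 = -0.8205188757845714
dn(u+v) = (dn u·dn v − m·sn u·sn v·cn u·cn v)/D = 0.6011212624896036/0.6507613736631663 = 0.9237199483827133

sn(u+v)=0.57161943 cn(u+v)=-0.82051888 dn(u+v)=0.92371995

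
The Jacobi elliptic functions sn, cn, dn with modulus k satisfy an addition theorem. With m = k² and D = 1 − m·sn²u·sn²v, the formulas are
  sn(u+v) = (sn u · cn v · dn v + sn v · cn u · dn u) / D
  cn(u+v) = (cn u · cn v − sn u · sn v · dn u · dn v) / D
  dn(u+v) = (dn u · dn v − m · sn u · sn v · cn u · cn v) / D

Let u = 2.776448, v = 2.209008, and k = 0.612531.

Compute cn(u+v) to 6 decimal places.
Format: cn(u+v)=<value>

cn(u+v)=-0.233576

sn u = 0.6608533431225771, cn u = -0.7505150623962942, dn u = 0.9144082777035182
sn v = 0.9363458478288386, cn v = -0.3510789843520878, dn v = 0.8191769550055822
m = k² = 0.375194225961
D = 1 − m·sn²u·sn²v = 0.8563389928272352
cn(u+v) = (cn u·cn v − sn u·sn v·dn u·dn v)/D = -0.200020091252372/0.8563389928272352 = -0.2335758302818819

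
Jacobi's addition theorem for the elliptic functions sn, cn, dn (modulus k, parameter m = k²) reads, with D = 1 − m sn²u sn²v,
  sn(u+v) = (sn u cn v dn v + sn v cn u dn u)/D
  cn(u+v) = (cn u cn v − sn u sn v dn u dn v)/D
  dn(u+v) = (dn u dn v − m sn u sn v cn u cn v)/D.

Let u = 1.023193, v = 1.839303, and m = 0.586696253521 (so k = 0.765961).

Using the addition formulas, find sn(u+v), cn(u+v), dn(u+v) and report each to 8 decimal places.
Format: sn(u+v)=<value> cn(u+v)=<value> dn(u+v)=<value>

sn u = 0.8069651266711249, cn u = 0.5905990893462801, dn u = 0.7860964784300652
sn v = 0.9980869047478128, cn v = 0.06182661701023567, dn v = 0.6446288938947232
m = k² = 0.586696253521
D = 1 − m·sn²u·sn²v = 0.6194080800982729
sn(u+v) = (sn u·cn v·dn v + sn v·cn u·dn u)/D = 0.4955414513232604/0.6194080800982729 = 0.8000241960754527
cn(u+v) = (cn u·cn v − sn u·sn v·dn u·dn v)/D = -0.3716248642266354/0.6194080800982729 = -0.5999677372107817
dn(u+v) = (dn u·dn v − m·sn u·sn v·cn u·cn v)/D = 0.4894859113216484/0.6194080800982729 = 0.7902478625141417

sn(u+v)=0.80002420 cn(u+v)=-0.59996774 dn(u+v)=0.79024786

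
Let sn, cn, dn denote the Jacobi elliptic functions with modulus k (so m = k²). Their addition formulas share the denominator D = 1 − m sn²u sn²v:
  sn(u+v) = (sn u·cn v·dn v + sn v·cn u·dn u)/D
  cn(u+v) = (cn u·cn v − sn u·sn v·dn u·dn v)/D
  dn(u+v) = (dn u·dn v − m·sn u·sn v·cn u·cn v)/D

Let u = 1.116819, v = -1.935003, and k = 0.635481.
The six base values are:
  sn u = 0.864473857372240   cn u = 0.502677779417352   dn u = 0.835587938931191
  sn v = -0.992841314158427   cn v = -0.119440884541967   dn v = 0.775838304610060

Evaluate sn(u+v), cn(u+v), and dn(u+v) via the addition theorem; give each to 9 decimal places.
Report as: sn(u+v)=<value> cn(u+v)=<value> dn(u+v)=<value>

sn(u+v)=-0.707649431 cn(u+v)=0.706563715 dn(u+v)=0.893180787

m = k² = 0.403836101361
D = 1 − m·sn²u·sn²v = 0.7025126174134444
sn(u+v) = (sn u·cn v·dn v + sn v·cn u·dn u)/D = -0.4971326537711958/0.7025126174134444 = -0.7076494306985836
cn(u+v) = (cn u·cn v − sn u·sn v·dn u·dn v)/D = 0.4963699247330532/0.7025126174134444 = 0.7065637149132204
dn(u+v) = (dn u·dn v − m·sn u·sn v·cn u·cn v)/D = 0.6274707722262419/0.7025126174134444 = 0.8931807866120663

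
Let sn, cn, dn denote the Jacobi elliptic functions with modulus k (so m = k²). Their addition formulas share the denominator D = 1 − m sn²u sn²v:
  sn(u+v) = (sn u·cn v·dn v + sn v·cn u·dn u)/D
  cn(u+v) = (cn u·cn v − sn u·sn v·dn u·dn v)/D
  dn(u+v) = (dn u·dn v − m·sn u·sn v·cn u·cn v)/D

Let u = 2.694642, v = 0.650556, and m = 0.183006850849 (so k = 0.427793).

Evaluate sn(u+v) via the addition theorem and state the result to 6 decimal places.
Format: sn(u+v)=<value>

sn(u+v)=-0.042870

sn u = 0.5657388911784601, cn u = -0.8245844450437848, dn u = 0.9702714759779276
sn v = 0.5994875920364191, cn v = 0.8003840496876333, dn v = 0.966555748337905
m = k² = 0.183006850849
D = 1 − m·sn²u·sn²v = 0.9789496260632282
sn(u+v) = (sn u·cn v·dn v + sn v·cn u·dn u)/D = -0.04196795009275284/0.9789496260632282 = -0.0428703877864725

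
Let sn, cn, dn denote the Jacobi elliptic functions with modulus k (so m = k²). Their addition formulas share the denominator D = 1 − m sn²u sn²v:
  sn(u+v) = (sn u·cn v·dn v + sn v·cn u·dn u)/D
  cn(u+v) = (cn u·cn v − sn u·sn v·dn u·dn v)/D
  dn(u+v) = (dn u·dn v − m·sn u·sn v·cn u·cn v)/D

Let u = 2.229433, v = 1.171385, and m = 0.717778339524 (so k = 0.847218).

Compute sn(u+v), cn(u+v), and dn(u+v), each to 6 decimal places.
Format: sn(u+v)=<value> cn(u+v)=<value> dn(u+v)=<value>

sn u = 0.9977162481846754, cn u = -0.06754471191955135, dn u = 0.5343186053833445
sn v = 0.8552997303676109, cn v = 0.5181335457515679, dn v = 0.6891430443125465
m = k² = 0.717778339524
D = 1 − m·sn²u·sn²v = 0.4773137102705431
sn(u+v) = (sn u·cn v·dn v + sn v·cn u·dn u)/D = 0.3253845678898043/0.4773137102705431 = 0.6816996052876317
cn(u+v) = (cn u·cn v − sn u·sn v·dn u·dn v)/D = -0.3492180708259488/0.4773137102705431 = -0.7316321809151694
dn(u+v) = (dn u·dn v − m·sn u·sn v·cn u·cn v)/D = 0.3896581993492606/0.4773137102705431 = 0.8163566035603732

sn(u+v)=0.681700 cn(u+v)=-0.731632 dn(u+v)=0.816357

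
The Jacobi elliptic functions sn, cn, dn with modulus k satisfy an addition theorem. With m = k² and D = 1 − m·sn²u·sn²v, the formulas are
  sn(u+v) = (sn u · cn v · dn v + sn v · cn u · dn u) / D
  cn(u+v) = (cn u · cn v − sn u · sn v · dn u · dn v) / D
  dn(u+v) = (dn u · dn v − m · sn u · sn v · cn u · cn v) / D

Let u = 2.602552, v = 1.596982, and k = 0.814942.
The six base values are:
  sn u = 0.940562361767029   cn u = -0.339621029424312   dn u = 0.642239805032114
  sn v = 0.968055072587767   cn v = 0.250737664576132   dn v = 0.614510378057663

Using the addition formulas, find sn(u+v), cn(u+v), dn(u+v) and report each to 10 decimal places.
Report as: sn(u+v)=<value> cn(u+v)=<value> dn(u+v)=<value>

sn(u+v)=-0.1473660097 cn(u+v)=-0.9890820285 dn(u+v)=0.9927624342

m = k² = 0.664130463364
D = 1 − m·sn²u·sn²v = 0.4494094882311673
sn(u+v) = (sn u·cn v·dn v + sn v·cn u·dn u)/D = -0.06622768301938917/0.4494094882311673 = -0.147366009738813
cn(u+v) = (cn u·cn v − sn u·sn v·dn u·dn v)/D = -0.4445028482631838/0.4494094882311673 = -0.9890820285363899
dn(u+v) = (dn u·dn v − m·sn u·sn v·cn u·cn v)/D = 0.4461568575101215/0.4494094882311673 = 0.9927624342471098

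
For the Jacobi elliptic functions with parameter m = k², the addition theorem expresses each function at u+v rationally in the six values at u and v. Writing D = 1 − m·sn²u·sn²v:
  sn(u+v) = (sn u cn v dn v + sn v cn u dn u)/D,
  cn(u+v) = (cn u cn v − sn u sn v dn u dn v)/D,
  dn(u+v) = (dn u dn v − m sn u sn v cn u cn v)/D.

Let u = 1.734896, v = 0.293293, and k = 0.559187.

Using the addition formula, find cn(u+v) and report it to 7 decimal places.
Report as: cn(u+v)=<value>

sn u = 0.9999372837985209, cn u = -0.01119948523979297, dn u = 0.8290652080939321
sn v = 0.287870268744714, cn v = 0.9576694149720174, dn v = 0.9869587594392563
m = k² = 0.312690100969
D = 1 − m·sn²u·sn²v = 0.9740908429874512
cn(u+v) = (cn u·cn v − sn u·sn v·dn u·dn v)/D = -0.2462613913689773/0.9740908429874512 = -0.2528115248611877

cn(u+v)=-0.2528115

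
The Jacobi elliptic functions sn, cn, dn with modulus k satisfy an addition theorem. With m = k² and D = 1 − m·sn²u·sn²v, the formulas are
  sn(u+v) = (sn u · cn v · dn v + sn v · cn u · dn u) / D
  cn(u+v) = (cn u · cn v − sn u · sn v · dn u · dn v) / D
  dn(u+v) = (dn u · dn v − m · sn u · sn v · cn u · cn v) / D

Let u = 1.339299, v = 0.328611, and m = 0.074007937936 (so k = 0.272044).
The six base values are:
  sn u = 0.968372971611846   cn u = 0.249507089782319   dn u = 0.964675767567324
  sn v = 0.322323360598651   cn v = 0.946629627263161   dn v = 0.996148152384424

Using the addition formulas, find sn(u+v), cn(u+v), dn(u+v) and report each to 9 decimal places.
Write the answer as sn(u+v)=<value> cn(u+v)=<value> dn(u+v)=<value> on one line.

m = k² = 0.074007937936
D = 1 − m·sn²u·sn²v = 0.9927898020648501
sn(u+v) = (sn u·cn v·dn v + sn v·cn u·dn u)/D = 0.9907407124124037/0.9927898020648501 = 0.9979360287059913
cn(u+v) = (cn u·cn v − sn u·sn v·dn u·dn v)/D = -0.06375289681674927/0.9927898020648501 = -0.06421590621111644
dn(u+v) = (dn u·dn v − m·sn u·sn v·cn u·cn v)/D = 0.9555039663358537/0.9927898020648501 = 0.962443373560599

sn(u+v)=0.997936029 cn(u+v)=-0.064215906 dn(u+v)=0.962443374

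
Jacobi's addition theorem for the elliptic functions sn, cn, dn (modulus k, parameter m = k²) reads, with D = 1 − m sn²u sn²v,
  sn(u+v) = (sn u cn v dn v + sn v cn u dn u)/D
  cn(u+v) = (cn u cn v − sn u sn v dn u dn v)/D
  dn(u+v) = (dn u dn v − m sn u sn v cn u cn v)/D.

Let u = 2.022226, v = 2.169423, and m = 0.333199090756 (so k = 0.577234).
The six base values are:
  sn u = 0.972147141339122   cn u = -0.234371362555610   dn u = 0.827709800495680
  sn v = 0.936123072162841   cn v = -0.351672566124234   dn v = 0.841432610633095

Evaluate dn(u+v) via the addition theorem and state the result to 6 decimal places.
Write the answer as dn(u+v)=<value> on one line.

dn(u+v)=0.927383

m = k² = 0.333199090756
D = 1 − m·sn²u·sn²v = 0.7240478939442093
dn(u+v) = (dn u·dn v − m·sn u·sn v·cn u·cn v)/D = 0.6714693977260945/0.7240478939442093 = 0.9273825714322619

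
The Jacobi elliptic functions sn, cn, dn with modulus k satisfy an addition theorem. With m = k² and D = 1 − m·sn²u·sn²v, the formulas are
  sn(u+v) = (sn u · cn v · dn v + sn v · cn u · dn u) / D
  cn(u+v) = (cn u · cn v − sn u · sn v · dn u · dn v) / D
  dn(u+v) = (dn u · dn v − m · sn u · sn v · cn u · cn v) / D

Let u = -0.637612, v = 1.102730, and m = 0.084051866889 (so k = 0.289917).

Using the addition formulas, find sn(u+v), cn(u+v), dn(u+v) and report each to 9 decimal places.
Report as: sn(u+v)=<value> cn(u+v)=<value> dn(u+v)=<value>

sn u = -0.5925885359745958, cn u = 0.8055053240242954, dn u = 0.9851315890951144
sn v = 0.8857134750271708, cn v = 0.4642323127005415, dn v = 0.9664689797413897
m = k² = 0.084051866889
D = 1 − m·sn²u·sn²v = 0.9768452359929785
sn(u+v) = (sn u·cn v·dn v + sn v·cn u·dn u)/D = 0.4369646928414832/0.9768452359929785 = 0.4473223359658419
cn(u+v) = (cn u·cn v − sn u·sn v·dn u·dn v)/D = 0.8736638210960359/0.9768452359929785 = 0.8943728125038588
dn(u+v) = (dn u·dn v − m·sn u·sn v·cn u·cn v)/D = 0.968595843332169/0.9768452359929785 = 0.9915550669063519

sn(u+v)=0.447322336 cn(u+v)=0.894372813 dn(u+v)=0.991555067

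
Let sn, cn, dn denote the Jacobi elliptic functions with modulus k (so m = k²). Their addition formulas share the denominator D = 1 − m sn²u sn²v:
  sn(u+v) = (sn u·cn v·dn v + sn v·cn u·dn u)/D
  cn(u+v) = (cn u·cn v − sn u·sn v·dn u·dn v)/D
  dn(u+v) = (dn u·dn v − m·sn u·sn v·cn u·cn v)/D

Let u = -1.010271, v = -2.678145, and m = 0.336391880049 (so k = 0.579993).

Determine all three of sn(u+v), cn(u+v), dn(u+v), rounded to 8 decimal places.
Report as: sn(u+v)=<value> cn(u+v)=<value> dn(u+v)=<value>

sn u = -0.8211307333705055, cn u = 0.5707401499057306, dn u = 0.8793098792454359
sn v = -0.6953620899210101, cn v = -0.7186595605018312, dn v = 0.9150655497413279
m = k² = 0.336391880049
D = 1 − m·sn²u·sn²v = 0.8903289154083195
sn(u+v) = (sn u·cn v·dn v + sn v·cn u·dn u)/D = 0.1910198434565635/0.8903289154083195 = 0.2145497468977054
cn(u+v) = (cn u·cn v − sn u·sn v·dn u·dn v)/D = -0.86959588144033/0.8903289154083195 = -0.9767130623198046
dn(u+v) = (dn u·dn v − m·sn u·sn v·cn u·cn v)/D = 0.883408804226991/0.8903289154083195 = 0.9922274666569099

sn(u+v)=0.21454975 cn(u+v)=-0.97671306 dn(u+v)=0.99222747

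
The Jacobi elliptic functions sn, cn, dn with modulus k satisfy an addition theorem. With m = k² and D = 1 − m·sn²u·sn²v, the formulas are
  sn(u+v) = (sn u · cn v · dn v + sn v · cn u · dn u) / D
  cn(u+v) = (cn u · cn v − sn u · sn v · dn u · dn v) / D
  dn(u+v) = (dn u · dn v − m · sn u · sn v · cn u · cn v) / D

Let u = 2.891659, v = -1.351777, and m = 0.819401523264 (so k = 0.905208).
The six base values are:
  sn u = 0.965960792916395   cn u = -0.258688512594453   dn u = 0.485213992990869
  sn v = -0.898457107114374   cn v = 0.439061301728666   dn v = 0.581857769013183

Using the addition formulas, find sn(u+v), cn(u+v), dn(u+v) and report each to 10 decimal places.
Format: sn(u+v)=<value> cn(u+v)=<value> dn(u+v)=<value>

sn(u+v)=0.9392065256 cn(u+v)=0.3433527375 dn(u+v)=0.5264965580

m = k² = 0.819401523264
D = 1 − m·sn²u·sn²v = 0.3828219633494185
sn(u+v) = (sn u·cn v·dn v + sn v·cn u·dn u)/D = 0.3595488861091123/0.3828219633494185 = 0.9392065255695275
cn(u+v) = (cn u·cn v − sn u·sn v·dn u·dn v)/D = 0.1314429690793694/0.3828219633494185 = 0.3433527374692336
dn(u+v) = (dn u·dn v − m·sn u·sn v·cn u·cn v)/D = 0.2015544460217905/0.3828219633494185 = 0.5264965579778476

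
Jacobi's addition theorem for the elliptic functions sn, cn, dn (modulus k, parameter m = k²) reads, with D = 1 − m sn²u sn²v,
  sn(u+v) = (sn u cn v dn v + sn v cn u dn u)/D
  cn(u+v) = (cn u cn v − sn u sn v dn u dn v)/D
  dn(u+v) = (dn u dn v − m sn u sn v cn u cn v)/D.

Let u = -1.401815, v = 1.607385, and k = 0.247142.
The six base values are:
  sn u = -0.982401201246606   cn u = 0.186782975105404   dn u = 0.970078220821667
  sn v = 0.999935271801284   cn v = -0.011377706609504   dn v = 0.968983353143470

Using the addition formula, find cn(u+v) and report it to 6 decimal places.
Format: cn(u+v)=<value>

cn(u+v)=0.978963

m = k² = 0.061079168164
D = 1 − m·sn²u·sn²v = 0.9410593854930495
cn(u+v) = (cn u·cn v − sn u·sn v·dn u·dn v)/D = 0.9212620236428362/0.9410593854930495 = 0.9789626859309832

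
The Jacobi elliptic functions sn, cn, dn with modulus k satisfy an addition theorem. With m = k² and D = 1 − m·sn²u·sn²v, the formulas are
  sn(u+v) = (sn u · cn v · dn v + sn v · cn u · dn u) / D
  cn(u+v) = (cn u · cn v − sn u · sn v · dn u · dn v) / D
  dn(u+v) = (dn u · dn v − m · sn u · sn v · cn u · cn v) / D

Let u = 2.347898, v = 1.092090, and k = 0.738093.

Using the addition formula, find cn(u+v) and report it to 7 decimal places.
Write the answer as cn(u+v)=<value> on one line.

cn(u+v)=-0.9413190

sn u = 0.9517525358786165, cn u = -0.3068666004123337, dn u = 0.7117016242777223
sn v = 0.84123566646604, cn v = 0.5406686170524765, dn v = 0.7838817367570166
m = k² = 0.544781276649
D = 1 − m·sn²u·sn²v = 0.650774768957202
cn(u+v) = (cn u·cn v − sn u·sn v·dn u·dn v)/D = -0.6125866771242306/0.650774768957202 = -0.9413190343962416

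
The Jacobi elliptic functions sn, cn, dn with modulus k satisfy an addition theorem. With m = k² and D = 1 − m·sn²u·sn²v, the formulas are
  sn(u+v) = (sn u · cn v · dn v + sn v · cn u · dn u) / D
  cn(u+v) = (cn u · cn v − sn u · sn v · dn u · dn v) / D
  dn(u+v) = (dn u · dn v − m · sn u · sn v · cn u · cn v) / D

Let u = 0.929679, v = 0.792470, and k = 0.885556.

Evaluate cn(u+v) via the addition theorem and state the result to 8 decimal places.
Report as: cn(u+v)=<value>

cn(u+v)=0.23785195

sn u = 0.7463217618252666, cn u = 0.6655853272316256, dn u = 0.7504654221138465
sn v = 0.671228718620956, cn v = 0.7412503000326337, dn v = 0.8041616851387301
m = k² = 0.784209429136
D = 1 − m·sn²u·sn²v = 0.8031998932884989
cn(u+v) = (cn u·cn v − sn u·sn v·dn u·dn v)/D = 0.1910426644942038/0.8031998932884989 = 0.2378519545265723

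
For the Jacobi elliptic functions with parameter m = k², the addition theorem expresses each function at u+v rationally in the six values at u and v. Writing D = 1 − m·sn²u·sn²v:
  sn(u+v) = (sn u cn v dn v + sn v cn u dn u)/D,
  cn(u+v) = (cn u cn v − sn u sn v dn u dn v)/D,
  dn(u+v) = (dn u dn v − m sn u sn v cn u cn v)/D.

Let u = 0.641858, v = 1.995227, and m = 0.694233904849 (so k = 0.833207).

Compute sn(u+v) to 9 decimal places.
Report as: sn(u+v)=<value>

sn u = 0.5761069349007634, cn u = 0.8173743325791724, dn u = 0.8772595522772924
sn v = 0.999212690626318, cn v = 0.03967365487718751, dn v = 0.5539483897869413
m = k² = 0.694233904849
D = 1 − m·sn²u·sn²v = 0.7699469960833717
sn(u+v) = (sn u·cn v·dn v + sn v·cn u·dn u)/D = 0.7291460939881984/0.7699469960833717 = 0.9470081677015138

sn(u+v)=0.947008168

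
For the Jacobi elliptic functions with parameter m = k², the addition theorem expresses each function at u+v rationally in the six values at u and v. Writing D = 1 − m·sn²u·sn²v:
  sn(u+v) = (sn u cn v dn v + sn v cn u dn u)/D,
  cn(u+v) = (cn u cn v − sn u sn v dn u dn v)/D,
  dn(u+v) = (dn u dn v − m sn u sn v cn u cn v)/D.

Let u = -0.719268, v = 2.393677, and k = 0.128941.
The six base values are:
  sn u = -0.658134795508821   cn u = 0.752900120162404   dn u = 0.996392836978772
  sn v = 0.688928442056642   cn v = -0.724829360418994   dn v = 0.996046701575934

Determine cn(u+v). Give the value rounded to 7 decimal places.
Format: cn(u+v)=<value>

cn(u+v)=-0.0960662

m = k² = 0.016625781481
D = 1 − m·sn²u·sn²v = 0.9965820948804868
cn(u+v) = (cn u·cn v − sn u·sn v·dn u·dn v)/D = -0.09573783957624892/0.9965820948804868 = -0.09606618468068112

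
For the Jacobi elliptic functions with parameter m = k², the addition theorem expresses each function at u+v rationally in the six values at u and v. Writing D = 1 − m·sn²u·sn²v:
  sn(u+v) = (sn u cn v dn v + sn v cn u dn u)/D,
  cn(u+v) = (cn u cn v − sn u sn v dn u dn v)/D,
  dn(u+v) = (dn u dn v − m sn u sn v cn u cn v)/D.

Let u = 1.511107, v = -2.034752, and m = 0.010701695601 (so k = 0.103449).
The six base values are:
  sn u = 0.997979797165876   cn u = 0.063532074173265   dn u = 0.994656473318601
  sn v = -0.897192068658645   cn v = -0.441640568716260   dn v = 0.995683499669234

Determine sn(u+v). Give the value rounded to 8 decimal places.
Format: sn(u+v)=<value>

m = k² = 0.010701695601
D = 1 − m·sn²u·sn²v = 0.991420401899705
sn(u+v) = (sn u·cn v·dn v + sn v·cn u·dn u)/D = -0.4955417642286285/0.991420401899705 = -0.4998301056535641

sn(u+v)=-0.49983011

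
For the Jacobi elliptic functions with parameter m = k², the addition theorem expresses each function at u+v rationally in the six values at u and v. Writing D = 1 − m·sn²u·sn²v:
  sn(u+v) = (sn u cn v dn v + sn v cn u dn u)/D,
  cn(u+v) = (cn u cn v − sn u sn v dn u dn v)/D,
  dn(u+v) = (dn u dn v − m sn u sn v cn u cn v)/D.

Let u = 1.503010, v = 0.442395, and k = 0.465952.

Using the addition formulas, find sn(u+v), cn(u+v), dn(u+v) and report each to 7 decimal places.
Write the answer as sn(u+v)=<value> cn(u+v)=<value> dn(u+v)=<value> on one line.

sn(u+v)=0.9699406 cn(u+v)=-0.2433419 dn(u+v)=0.8920454

sn u = 0.9892963548930147, cn u = 0.1459202597153466, dn u = 0.8874185165832981
sn v = 0.4253854324310316, cn v = 0.9050122838257303, dn v = 0.9801597399431842
m = k² = 0.217111266304
D = 1 − m·sn²u·sn²v = 0.9615496405165668
sn(u+v) = (sn u·cn v·dn v + sn v·cn u·dn u)/D = 0.9326460208972411/0.9615496405165668 = 0.9699405850707843
cn(u+v) = (cn u·cn v − sn u·sn v·dn u·dn v)/D = -0.2339852791995293/0.9615496405165668 = -0.243341861241638
dn(u+v) = (dn u·dn v − m·sn u·sn v·cn u·cn v)/D = 0.8577459544060562/0.9615496405165668 = 0.8920454215398127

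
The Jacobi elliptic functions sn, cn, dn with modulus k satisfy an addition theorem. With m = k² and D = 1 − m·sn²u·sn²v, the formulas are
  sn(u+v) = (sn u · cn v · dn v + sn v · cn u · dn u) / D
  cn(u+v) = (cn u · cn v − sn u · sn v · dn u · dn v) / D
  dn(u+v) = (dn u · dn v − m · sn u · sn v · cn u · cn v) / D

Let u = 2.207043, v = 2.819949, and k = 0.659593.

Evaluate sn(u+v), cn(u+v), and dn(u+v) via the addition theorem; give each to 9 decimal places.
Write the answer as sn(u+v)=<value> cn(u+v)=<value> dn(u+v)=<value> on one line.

sn u = 0.9530932980831746, cn u = -0.3026766676652446, dn u = 0.7776853901216491
sn v = 0.6849512252246516, cn v = -0.7285889232367238, dn v = 0.892124805848091
m = k² = 0.435062925649
D = 1 − m·sn²u·sn²v = 0.8145861374923043
sn(u+v) = (sn u·cn v·dn v + sn v·cn u·dn u)/D = -0.7807320252548436/0.8145861374923043 = -0.9584401075843493
cn(u+v) = (cn u·cn v − sn u·sn v·dn u·dn v)/D = -0.2323963858068825/0.8145861374923043 = -0.2852938137669672
dn(u+v) = (dn u·dn v − m·sn u·sn v·cn u·cn v)/D = 0.6311586441617222/0.8145861374923043 = 0.7748212437112399

sn(u+v)=-0.958440108 cn(u+v)=-0.285293814 dn(u+v)=0.774821244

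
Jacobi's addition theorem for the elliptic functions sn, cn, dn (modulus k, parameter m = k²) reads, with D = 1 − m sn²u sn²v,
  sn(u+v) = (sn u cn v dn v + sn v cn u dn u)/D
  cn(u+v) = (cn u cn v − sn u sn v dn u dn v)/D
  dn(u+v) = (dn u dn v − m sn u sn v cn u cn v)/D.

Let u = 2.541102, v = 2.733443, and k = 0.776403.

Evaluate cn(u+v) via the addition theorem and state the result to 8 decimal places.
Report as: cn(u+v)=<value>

cn(u+v)=-0.37086590

sn u = 0.927337360665508, cn u = -0.3742264281339968, dn u = 0.6939870223028411
sn v = 0.867196583019139, cn v = -0.4979659490366078, dn v = 0.7393748379475035
m = k² = 0.602801618409
D = 1 − m·sn²u·sn²v = 0.6101612196456057
cn(u+v) = (cn u·cn v − sn u·sn v·dn u·dn v)/D = -0.2262879873836245/0.6101612196456057 = -0.3708658959267475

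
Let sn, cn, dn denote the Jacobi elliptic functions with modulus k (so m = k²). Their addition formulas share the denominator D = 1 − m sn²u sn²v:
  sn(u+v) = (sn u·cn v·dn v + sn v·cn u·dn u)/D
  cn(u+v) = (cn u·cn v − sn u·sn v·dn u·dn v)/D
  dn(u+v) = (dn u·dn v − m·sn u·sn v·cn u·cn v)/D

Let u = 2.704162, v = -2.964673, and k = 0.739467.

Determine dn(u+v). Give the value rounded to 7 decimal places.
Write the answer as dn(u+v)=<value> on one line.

dn(u+v)=0.9819128

sn u = 0.8391630496739067, cn u = -0.54387992798226, dn u = 0.7841800308377825
sn v = -0.7051164204987697, cn v = -0.7090915551203541, dn v = 0.8533060845348771
m = k² = 0.546811444089
D = 1 − m·sn²u·sn²v = 0.808551504666492
dn(u+v) = (dn u·dn v − m·sn u·sn v·cn u·cn v)/D = 0.7939270683868696/0.808551504666492 = 0.9819127956658067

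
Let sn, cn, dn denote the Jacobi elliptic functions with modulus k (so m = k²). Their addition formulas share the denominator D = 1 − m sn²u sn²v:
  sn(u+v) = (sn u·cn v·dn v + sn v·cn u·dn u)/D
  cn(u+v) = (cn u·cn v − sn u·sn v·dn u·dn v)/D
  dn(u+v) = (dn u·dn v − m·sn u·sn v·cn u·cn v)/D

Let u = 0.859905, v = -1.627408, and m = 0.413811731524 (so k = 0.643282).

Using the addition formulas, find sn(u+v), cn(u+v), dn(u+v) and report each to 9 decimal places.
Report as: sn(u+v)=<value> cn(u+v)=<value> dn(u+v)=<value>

sn u = 0.7327508753279648, cn u = 0.6804969909603578, dn u = 0.8819379875492423
sn v = -0.9924973645455816, cn v = 0.1222660270478881, dn v = 0.7696585816719454
m = k² = 0.413811731524
D = 1 − m·sn²u·sn²v = 0.7811360590801823
sn(u+v) = (sn u·cn v·dn v + sn v·cn u·dn u)/D = -0.5266992672844741/0.7811360590801823 = -0.6742734011084865
cn(u+v) = (cn u·cn v − sn u·sn v·dn u·dn v)/D = 0.5768547691033819/0.7811360590801823 = 0.7384818078717946
dn(u+v) = (dn u·dn v − m·sn u·sn v·cn u·cn v)/D = 0.7038303444968928/0.7811360590801823 = 0.9010342517354532

sn(u+v)=-0.674273401 cn(u+v)=0.738481808 dn(u+v)=0.901034252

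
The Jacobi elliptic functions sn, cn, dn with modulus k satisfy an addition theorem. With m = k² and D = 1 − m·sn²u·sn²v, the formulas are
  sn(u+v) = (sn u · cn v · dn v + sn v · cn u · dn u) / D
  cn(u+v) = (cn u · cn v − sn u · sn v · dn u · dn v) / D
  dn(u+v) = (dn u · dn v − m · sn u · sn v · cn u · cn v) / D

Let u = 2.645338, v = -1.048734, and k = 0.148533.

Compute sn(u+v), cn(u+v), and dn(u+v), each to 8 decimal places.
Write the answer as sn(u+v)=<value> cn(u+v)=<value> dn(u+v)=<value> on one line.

sn u = 0.4910786626050742, cn u = -0.8711152318344638, dn u = 0.9973362291943366
sn v = -0.8650923966131223, cn v = 0.5016125450207205, dn v = 0.9917101866742516
m = k² = 0.022062052089
D = 1 − m·sn²u·sn²v = 0.9960182588410498
sn(u+v) = (sn u·cn v·dn v + sn v·cn u·dn u)/D = 0.9958769367809071/0.9960182588410498 = 0.9998581129824798
cn(u+v) = (cn u·cn v − sn u·sn v·dn u·dn v)/D = -0.01677792396673449/0.9960182588410498 = -0.01684499638215167
dn(u+v) = (dn u·dn v − m·sn u·sn v·cn u·cn v)/D = 0.984973030737186/0.9960182588410498 = 0.9889106168427918

sn(u+v)=0.99985811 cn(u+v)=-0.01684500 dn(u+v)=0.98891062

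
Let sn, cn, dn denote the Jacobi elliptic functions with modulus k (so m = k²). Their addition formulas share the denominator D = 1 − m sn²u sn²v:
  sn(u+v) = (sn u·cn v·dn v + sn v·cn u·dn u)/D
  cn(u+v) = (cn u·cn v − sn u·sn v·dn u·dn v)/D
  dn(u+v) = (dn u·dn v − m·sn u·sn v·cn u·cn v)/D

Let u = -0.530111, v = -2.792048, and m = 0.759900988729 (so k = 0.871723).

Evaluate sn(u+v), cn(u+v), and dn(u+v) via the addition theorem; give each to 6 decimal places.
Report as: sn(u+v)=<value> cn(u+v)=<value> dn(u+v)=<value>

sn u = -0.4902907782611477, cn u = 0.8715589209870312, dn u = 0.9040636951678995
sn v = -0.95015573269688, cn v = -0.3117756944074621, dn v = 0.5603253434611074
m = k² = 0.759900988729
D = 1 − m·sn²u·sn²v = 0.8350873216410538
sn(u+v) = (sn u·cn v·dn v + sn v·cn u·dn u)/D = -0.6630184974532694/0.8350873216410538 = -0.7939510998087637
cn(u+v) = (cn u·cn v − sn u·sn v·dn u·dn v)/D = -0.5077177432397235/0.8350873216410538 = -0.6079816207028421
dn(u+v) = (dn u·dn v − m·sn u·sn v·cn u·cn v)/D = 0.6027630365458808/0.8350873216410538 = 0.7217964168841338

sn(u+v)=-0.793951 cn(u+v)=-0.607982 dn(u+v)=0.721796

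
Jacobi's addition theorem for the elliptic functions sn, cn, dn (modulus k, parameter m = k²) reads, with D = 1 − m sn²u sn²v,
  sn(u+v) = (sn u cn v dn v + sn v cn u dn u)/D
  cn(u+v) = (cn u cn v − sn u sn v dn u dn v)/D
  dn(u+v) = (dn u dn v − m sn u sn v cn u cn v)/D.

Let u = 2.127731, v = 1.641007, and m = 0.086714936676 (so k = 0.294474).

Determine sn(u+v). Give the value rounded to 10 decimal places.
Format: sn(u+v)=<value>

sn(u+v)=-0.5253927470

sn u = 0.8776454686210664, cn u = -0.4793103706461073, dn u = 0.9660263023622427
sn v = 0.9994599834653419, cn v = -0.0328594195240654, dn v = 0.9557084770135659
m = k² = 0.086714936676
D = 1 − m·sn²u·sn²v = 0.9332789362241829
sn(u+v) = (sn u·cn v·dn v + sn v·cn u·dn u)/D = -0.4903379840437125/0.9332789362241829 = -0.5253927470253421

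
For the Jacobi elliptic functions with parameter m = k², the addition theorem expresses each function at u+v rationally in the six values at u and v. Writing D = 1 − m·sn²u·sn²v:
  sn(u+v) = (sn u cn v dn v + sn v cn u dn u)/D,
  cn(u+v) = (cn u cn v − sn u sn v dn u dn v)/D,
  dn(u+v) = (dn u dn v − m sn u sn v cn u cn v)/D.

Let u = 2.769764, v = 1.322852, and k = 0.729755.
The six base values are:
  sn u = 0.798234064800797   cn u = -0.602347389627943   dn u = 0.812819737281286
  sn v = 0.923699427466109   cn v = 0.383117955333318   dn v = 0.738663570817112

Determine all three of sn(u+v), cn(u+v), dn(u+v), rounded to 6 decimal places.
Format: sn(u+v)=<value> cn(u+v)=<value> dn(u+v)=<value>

sn(u+v)=-0.318582 cn(u+v)=-0.947895 dn(u+v)=0.972600

m = k² = 0.532542360025
D = 1 − m·sn²u·sn²v = 0.7104816984414018
sn(u+v) = (sn u·cn v·dn v + sn v·cn u·dn u)/D = -0.2263466281278655/0.7104816984414018 = -0.3185819263527923
cn(u+v) = (cn u·cn v − sn u·sn v·dn u·dn v)/D = -0.6734622838402495/0.7104816984414018 = -0.9478953297708265
dn(u+v) = (dn u·dn v − m·sn u·sn v·cn u·cn v)/D = 0.691014189212582/0.7104816984414018 = 0.9725995627029857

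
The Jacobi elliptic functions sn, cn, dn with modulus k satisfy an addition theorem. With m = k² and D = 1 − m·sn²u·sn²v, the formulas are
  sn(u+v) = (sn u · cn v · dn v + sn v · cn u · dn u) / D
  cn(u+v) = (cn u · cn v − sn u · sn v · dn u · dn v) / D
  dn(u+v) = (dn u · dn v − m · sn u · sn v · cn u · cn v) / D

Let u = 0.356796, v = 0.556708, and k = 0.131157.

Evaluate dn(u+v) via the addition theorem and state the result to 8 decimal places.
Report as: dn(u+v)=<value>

sn u = 0.3491548722849847, cn u = 0.937065032513569, dn u = 0.9989508996410863
sn v = 0.527999486115338, cn v = 0.8492446895105903, dn v = 0.9975992796399534
m = k² = 0.017202158649
D = 1 − m·sn²u·sn²v = 0.9994153631819916
dn(u+v) = (dn u·dn v − m·sn u·sn v·cn u·cn v)/D = 0.9940290013672191/0.9994153631819916 = 0.9946104872776589

dn(u+v)=0.99461049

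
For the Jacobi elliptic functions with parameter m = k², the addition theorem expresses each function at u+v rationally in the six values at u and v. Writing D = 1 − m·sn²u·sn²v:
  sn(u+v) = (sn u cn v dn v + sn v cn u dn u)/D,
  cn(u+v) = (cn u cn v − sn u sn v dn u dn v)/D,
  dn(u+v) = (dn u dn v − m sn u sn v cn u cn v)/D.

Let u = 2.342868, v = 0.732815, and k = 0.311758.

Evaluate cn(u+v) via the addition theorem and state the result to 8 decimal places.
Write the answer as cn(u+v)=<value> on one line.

sn u = 0.7644033864793059, cn u = -0.6447382901138794, dn u = 0.9711894161392048
sn v = 0.6647054605911008, cn v = 0.7471055150782736, dn v = 0.9782928339391903
m = k² = 0.097193050564
D = 1 − m·sn²u·sn²v = 0.9749077901305123
cn(u+v) = (cn u·cn v − sn u·sn v·dn u·dn v)/D = -0.9644401775307925/0.9749077901305123 = -0.9892629716310724

cn(u+v)=-0.98926297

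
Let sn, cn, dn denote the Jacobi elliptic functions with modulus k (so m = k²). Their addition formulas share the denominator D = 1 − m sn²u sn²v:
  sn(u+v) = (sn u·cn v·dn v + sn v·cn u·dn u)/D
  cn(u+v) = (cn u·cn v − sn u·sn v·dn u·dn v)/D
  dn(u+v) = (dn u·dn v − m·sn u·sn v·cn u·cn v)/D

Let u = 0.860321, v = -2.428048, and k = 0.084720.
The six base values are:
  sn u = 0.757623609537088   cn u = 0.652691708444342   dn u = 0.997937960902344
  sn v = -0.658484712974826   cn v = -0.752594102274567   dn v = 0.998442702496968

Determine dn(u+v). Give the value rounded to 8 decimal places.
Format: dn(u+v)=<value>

dn(u+v)=0.99640492

m = k² = 0.0071774784
D = 1 − m·sn²u·sn²v = 0.9982136346413998
dn(u+v) = (dn u·dn v − m·sn u·sn v·cn u·cn v)/D = 0.994624979270942/0.9982136346413998 = 0.9964049225076484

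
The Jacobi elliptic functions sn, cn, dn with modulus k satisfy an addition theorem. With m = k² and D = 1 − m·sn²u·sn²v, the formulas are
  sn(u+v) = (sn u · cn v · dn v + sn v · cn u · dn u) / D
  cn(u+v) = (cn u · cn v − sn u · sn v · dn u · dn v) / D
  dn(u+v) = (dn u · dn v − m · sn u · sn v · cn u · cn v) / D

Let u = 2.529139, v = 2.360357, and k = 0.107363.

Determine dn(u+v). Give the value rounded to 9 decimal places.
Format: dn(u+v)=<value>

dn(u+v)=0.994371613

sn u = 0.581961835959606, cn u = -0.8132160976557981, dn u = 0.9980461430069813
sn v = 0.7100092552061199, cn v = -0.7041923441231457, dn v = 0.9970903578353101
m = k² = 0.011526813769
D = 1 − m·sn²u·sn²v = 0.9980319945033231
dn(u+v) = (dn u·dn v − m·sn u·sn v·cn u·cn v)/D = 0.9924146839910733/0.9980319945033231 = 0.994371612790785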